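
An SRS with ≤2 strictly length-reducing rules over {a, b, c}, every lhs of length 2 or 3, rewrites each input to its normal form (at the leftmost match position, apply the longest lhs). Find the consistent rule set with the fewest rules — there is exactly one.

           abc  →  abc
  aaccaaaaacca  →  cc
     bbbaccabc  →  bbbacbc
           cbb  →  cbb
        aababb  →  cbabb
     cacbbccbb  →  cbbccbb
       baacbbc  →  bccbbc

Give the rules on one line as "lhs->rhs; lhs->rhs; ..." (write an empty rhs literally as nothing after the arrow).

aa->c; ca->

  | abc
  | aaccaaaaacca => cccaaaaacca => ccaaaacca => caaacca => aacca => ccca => cc
  | bbbaccabc => bbbacbc
  | cbb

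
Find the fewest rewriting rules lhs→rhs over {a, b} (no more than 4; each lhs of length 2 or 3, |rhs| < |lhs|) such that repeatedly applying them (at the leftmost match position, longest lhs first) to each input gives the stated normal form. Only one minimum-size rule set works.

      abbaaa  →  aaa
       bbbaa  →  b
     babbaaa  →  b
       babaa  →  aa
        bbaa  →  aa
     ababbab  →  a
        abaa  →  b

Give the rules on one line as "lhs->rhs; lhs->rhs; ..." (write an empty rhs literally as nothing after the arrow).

ab->b; ba->b; bb->a; bba->a

  | abbaaa => bbaaa => aaa
  | bbbaa => abaa => baa => ba => b
  | babbaaa => bbbaaa => abaaa => baaa => baa => ba => b
  | babaa => bbaa => aa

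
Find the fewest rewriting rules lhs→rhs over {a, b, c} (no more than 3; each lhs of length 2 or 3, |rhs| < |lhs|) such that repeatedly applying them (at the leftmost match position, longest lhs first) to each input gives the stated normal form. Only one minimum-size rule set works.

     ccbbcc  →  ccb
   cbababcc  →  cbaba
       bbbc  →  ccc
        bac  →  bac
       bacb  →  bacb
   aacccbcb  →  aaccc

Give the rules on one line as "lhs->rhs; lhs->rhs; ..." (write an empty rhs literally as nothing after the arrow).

bbb->cc; bcb->; bcc->

  | ccbbcc => ccb
  | cbababcc => cbaba
  | bbbc => ccc
  | bac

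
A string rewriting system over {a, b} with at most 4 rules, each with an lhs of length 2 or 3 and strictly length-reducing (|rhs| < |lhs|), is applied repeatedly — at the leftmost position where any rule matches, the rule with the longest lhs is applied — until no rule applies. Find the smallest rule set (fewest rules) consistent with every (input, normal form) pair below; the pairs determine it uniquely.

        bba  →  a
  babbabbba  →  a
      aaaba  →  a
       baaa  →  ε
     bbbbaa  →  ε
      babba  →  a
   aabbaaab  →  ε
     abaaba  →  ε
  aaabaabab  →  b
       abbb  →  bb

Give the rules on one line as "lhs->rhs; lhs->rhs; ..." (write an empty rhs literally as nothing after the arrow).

  | bba => a
  | babbabbba => bbabbba => abbba => bba => a
  | aaaba => aba => a
  | baaa => aa => ε

aa->; ab->; ba->; bba->a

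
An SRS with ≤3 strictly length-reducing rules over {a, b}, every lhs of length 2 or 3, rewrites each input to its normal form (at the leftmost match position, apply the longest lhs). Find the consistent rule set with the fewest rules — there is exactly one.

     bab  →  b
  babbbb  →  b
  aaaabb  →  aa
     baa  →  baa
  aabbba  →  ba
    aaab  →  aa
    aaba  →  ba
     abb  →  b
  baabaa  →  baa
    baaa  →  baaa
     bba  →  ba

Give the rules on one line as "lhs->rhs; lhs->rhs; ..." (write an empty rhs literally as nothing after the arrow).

ab->; aba->ba; bb->b

  | bab => b
  | babbbb => bbbb => bbb => bb => b
  | aaaabb => aaab => aa
  | baa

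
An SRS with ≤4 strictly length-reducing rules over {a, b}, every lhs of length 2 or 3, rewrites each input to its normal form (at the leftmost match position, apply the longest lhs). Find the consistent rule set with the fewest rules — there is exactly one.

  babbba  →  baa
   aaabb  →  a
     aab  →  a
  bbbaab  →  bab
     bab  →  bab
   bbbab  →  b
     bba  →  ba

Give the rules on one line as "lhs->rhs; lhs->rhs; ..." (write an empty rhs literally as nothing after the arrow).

aab->a; aba->b; bb->b; bbb->ab

  | babbba => baaba => baa
  | aaabb => aab => a
  | aab => a
  | bbbaab => abaab => bab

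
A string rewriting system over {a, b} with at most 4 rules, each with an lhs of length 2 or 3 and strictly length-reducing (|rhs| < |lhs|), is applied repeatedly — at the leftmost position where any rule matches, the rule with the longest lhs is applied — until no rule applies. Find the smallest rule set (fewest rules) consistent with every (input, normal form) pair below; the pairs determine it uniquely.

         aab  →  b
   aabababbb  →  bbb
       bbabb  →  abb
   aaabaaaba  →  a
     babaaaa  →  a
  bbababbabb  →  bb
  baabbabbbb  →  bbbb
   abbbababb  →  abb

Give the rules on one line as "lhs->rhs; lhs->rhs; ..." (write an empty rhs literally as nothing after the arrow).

aa->; ba->; bba->a

  | aab => b
  | aabababbb => bababbb => babbb => bbb
  | bbabb => abb
  | aaabaaaba => abaaaba => aaaba => aba => a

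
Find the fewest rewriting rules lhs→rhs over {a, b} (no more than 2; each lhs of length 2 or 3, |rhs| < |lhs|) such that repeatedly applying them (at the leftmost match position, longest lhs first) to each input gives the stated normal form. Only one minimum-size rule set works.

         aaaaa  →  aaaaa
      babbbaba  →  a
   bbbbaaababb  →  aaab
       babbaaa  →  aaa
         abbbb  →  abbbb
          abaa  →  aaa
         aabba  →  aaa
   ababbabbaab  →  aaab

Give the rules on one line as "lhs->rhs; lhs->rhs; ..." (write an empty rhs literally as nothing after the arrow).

  | aaaaa
  | babbbaba => bbaba => ba => a
  | bbbbaaababb => bbbaaababb => bbaaababb => baaababb => aaababb => aaab
  | babbaaa => baaa => aaa

ba->a; bab->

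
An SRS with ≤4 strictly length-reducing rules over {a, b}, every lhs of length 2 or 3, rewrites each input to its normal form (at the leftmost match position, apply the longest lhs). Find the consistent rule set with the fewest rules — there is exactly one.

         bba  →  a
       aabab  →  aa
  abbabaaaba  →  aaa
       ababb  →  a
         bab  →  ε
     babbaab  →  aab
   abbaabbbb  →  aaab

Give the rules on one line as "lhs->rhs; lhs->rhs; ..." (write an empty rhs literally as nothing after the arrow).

  | bba => a
  | aabab => aabb => aa
  | abbabaaaba => aabaaaba => aabaaba => aababa => aabba => aaa
  | ababb => abbb => a

ba->b; bb->; bbb->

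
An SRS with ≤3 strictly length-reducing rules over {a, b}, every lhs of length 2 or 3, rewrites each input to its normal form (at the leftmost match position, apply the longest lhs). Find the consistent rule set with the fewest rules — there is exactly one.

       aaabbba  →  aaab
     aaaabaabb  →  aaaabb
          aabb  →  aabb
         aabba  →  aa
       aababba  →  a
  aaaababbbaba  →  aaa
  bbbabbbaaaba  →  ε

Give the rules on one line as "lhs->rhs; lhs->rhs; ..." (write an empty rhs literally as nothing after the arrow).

  | aaabbba => aaab
  | aaaabaabb => aaaabb
  | aabb
  | aabba => aa

aba->; bba->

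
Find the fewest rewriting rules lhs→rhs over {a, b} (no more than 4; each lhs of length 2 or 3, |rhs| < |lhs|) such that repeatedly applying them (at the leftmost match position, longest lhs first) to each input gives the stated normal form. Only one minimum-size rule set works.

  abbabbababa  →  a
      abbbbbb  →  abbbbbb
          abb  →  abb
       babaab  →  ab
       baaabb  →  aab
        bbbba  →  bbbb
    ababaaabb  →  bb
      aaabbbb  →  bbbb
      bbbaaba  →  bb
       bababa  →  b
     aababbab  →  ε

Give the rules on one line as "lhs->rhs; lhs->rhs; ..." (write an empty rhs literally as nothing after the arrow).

  | abbabbababa => abaabababa => ababababa => aaaababa => ababa => aaaa => a
  | abbbbbb
  | abb
  | babaab => aaaab => ab

aaa->; ba->b; bab->aa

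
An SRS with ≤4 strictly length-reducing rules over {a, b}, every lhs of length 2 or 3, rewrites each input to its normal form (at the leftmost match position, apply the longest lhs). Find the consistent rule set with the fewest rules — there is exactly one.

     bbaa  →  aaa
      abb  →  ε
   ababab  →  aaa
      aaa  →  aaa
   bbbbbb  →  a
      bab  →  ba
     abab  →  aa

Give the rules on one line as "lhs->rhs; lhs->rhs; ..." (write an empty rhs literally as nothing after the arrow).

  | bbaa => aaa
  | abb => ε
  | ababab => aabab => aaab => aaa
  | aaa

ab->a; abb->; bb->a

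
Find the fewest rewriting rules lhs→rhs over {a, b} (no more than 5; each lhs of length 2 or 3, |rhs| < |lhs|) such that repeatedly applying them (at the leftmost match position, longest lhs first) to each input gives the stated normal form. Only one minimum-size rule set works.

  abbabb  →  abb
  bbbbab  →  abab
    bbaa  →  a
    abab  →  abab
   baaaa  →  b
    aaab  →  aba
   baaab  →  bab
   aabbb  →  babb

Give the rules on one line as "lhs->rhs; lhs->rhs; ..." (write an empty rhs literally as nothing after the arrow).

aab->ba; baa->b; bba->; bbb->a

  | abbabb => abb
  | bbbbab => abab
  | bbaa => a
  | abab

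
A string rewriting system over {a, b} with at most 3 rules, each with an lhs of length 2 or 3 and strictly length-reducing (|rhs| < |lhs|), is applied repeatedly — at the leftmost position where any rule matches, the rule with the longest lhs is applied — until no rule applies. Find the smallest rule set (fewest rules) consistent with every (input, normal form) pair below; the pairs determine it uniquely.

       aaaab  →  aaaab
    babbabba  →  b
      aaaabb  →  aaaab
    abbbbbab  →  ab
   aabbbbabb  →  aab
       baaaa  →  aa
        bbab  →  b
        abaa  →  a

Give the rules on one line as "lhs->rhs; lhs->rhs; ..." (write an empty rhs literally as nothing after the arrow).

  | aaaab
  | babbabba => bbbabba => bbabba => babba => bbba => bba => ba => b
  | aaaabb => aaaab
  | abbbbbab => abbbbab => abbbab => abbab => abab => abb => ab

ba->b; baa->; bb->b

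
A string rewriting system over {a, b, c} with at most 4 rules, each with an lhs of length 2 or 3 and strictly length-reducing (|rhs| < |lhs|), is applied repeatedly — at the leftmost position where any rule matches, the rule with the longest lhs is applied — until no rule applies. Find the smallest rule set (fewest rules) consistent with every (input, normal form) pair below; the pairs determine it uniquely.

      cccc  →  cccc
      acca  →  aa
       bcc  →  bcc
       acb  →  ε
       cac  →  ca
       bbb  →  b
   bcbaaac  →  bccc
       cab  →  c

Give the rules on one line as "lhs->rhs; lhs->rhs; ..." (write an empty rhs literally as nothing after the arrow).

  | cccc
  | acca => aca => aa
  | bcc
  | acb => ab => ε

aaa->bc; ab->; ac->a; bb->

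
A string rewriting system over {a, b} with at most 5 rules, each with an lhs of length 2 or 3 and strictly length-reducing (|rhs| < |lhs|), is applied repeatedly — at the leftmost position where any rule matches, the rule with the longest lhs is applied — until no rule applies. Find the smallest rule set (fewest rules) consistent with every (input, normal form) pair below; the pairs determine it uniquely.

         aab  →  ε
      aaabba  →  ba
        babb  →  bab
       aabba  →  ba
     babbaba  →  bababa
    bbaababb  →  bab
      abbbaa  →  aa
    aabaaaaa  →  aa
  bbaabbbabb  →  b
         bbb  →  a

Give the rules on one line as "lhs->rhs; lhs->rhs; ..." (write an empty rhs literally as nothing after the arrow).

  | aab => ε
  | aaabba => aabba => ba
  | babb => bab
  | aabba => ba

aaa->aa; aab->; bb->b; bbb->a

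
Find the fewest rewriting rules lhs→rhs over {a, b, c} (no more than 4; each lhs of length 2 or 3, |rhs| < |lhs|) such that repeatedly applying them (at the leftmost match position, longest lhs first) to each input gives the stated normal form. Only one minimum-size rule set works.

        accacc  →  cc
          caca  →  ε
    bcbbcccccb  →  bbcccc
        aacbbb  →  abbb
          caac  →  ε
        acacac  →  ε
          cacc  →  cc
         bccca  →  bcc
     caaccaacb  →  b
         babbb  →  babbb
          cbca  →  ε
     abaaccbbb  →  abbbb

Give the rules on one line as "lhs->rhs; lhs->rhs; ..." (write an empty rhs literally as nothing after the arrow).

  | accacc => cacc => cc
  | caca => ca => ε
  | bcbbcccccb => bbcccccb => bbcccc
  | aacbbb => abbb

ac->; ca->; cb->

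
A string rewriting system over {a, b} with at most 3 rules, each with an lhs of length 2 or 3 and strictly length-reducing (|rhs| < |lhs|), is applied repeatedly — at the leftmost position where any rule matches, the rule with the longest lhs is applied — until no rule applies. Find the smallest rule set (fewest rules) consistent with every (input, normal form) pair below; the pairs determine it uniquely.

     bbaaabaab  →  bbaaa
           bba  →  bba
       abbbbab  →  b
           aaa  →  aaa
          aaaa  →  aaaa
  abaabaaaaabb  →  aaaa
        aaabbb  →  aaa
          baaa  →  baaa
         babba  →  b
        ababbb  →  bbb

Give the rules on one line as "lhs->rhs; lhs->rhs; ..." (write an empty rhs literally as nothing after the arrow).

  | bbaaabaab => bbaaab => bbaaa
  | bba
  | abbbbab => abbbab => abbab => abab => b
  | aaa

ab->a; aba->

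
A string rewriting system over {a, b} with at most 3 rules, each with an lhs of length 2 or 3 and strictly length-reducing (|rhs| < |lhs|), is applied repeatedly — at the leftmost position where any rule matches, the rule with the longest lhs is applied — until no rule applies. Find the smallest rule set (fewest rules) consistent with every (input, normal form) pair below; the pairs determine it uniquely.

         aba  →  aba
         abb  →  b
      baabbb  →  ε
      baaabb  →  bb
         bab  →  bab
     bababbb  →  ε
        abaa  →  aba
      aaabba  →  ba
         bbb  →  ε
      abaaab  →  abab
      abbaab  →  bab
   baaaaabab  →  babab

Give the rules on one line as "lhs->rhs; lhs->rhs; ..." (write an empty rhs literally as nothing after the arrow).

  | aba
  | abb => b
  | baabbb => babbb => bbb => ε
  | baaabb => baabb => babb => bb

aa->a; abb->b; bbb->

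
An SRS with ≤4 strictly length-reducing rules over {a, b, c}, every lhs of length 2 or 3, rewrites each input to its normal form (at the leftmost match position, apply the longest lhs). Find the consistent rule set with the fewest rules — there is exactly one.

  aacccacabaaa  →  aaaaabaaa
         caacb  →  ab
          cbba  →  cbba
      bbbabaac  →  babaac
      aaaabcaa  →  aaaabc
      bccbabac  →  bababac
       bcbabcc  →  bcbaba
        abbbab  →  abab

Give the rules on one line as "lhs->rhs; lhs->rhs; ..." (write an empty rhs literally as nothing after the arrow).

  | aacccacabaaa => aaacacabaaa => aaaccabaaa => aaaaabaaa
  | caacb => cacb => ccb => ab
  | cbba
  | bbbabaac => babaac

bbb->b; ca->c; cc->a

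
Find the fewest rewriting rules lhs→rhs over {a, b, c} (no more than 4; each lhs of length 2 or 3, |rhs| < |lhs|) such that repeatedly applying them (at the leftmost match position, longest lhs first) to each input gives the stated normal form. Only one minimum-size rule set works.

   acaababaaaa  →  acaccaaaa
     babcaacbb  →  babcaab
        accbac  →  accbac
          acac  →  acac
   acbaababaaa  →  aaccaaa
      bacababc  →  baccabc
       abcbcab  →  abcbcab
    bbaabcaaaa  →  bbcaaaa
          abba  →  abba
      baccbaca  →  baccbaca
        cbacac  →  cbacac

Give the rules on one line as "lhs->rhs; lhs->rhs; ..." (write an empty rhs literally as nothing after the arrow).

aba->ca; acb->a; baa->

  | acaababaaaa => acacabaaaa => acaccaaaa
  | babcaacbb => babcaab
  | accbac
  | acac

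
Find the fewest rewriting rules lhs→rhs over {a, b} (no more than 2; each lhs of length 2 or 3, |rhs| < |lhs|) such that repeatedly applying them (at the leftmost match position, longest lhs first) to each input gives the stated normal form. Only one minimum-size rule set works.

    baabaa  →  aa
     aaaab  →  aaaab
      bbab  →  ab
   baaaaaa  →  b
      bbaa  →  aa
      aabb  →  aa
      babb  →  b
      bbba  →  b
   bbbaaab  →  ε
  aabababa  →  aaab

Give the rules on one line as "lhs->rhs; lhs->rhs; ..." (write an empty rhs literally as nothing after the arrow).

  | baabaa => babaa => bbaa => aa
  | aaaab
  | bbab => ab
  | baaaaaa => baaaaa => baaaa => baaa => baa => ba => b

ba->b; bb->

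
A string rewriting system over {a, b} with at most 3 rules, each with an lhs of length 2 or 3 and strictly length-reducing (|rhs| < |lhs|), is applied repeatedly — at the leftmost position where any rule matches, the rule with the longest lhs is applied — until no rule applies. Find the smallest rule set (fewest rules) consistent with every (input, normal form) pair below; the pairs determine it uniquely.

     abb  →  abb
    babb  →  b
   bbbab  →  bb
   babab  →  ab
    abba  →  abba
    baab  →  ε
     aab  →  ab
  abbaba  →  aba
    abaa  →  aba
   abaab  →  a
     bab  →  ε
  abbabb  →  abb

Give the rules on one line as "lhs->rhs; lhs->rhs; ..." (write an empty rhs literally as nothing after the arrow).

aa->a; bab->

  | abb
  | babb => b
  | bbbab => bb
  | babab => ab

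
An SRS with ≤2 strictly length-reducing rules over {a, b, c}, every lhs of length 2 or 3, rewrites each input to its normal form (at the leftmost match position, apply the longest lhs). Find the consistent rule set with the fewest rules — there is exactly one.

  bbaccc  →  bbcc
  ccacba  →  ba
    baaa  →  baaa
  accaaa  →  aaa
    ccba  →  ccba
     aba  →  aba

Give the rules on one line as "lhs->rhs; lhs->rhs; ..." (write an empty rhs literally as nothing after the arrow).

  | bbaccc => bbcc
  | ccacba => cacba => acba => ba
  | baaa
  | accaaa => caaa => aaa

ac->; ca->a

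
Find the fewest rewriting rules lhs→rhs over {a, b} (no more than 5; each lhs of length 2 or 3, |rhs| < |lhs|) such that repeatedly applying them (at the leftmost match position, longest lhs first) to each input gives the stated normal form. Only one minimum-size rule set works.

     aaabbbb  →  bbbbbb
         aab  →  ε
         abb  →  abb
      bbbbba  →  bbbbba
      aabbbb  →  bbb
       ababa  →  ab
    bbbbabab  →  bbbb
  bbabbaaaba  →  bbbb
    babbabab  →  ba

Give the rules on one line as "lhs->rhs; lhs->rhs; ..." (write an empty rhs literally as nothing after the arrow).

  | aaabbbb => bbbbbb
  | aab => ε
  | abb
  | bbbbba

aa->; aaa->bb; aab->; bab->ba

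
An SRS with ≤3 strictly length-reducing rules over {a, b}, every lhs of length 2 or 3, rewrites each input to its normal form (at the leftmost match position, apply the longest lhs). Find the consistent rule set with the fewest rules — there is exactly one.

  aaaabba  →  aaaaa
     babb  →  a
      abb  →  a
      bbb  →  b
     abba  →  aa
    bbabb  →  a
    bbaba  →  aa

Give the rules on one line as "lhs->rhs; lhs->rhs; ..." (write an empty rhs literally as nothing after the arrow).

  | aaaabba => aaaaa
  | babb => abb => a
  | abb => a
  | bbb => b

ba->a; bb->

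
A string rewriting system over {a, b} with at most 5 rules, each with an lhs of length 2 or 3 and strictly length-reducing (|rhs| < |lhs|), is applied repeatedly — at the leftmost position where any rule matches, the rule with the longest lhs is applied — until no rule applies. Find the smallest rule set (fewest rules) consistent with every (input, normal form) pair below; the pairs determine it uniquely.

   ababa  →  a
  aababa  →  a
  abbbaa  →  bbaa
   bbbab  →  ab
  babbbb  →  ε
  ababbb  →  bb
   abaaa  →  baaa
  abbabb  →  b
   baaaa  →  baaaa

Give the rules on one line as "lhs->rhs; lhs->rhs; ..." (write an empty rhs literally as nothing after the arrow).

  | ababa => baba => a
  | aababa => ababa => baba => a
  | abbbaa => bbaa
  | bbbab => ab

aba->ba; abb->b; bab->; bbb->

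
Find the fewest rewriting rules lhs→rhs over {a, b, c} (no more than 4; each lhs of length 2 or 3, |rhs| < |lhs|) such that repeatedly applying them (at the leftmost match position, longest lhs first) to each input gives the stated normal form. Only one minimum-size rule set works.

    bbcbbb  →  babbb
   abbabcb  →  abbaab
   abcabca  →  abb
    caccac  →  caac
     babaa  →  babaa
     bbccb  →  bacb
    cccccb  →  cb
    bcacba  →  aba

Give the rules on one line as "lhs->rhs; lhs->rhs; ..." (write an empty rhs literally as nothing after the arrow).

  | bbcbbb => babbb
  | abbabcb => abbaab
  | abcabca => abbca => abb
  | caccac => caac

bc->a; bca->b; cc->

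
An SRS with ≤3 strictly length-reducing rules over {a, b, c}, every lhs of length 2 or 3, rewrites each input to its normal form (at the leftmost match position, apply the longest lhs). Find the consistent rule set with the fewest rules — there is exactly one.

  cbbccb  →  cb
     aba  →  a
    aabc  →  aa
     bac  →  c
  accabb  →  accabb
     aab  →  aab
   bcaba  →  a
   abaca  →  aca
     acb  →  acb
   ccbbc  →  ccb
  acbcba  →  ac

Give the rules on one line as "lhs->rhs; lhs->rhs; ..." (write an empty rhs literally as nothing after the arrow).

  | cbbccb => cbcb => cb
  | aba => a
  | aabc => aa
  | bac => c

ba->; bc->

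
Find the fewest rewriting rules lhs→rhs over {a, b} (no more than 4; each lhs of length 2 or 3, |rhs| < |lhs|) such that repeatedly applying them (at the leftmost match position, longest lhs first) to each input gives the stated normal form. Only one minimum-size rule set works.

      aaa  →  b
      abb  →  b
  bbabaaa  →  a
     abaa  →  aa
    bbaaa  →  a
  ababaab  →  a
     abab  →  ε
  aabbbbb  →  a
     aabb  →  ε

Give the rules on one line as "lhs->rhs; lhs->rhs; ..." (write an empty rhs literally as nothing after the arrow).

aaa->b; ab->; bbb->a

  | aaa => b
  | abb => b
  | bbabaaa => bbaaa => bbb => a
  | abaa => aa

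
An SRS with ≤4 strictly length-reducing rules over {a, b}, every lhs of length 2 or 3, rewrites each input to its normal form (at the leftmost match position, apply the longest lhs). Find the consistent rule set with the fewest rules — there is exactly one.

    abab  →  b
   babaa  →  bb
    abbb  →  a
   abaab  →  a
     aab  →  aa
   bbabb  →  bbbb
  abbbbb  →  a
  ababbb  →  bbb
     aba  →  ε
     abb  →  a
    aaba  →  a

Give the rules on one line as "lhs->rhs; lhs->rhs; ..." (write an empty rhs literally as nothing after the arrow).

ab->a; aba->; ba->b

  | abab => b
  | babaa => bbaa => bba => bb
  | abbb => abb => ab => a
  | abaab => ab => a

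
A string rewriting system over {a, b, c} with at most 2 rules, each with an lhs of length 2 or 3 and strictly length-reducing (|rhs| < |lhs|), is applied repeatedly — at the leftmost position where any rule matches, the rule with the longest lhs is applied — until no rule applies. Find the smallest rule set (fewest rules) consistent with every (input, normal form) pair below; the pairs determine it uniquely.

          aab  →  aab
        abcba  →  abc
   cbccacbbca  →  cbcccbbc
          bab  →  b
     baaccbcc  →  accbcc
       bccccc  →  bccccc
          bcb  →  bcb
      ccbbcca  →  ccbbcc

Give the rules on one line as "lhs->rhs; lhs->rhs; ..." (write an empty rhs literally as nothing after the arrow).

  | aab
  | abcba => abc
  | cbccacbbca => cbcccbbca => cbcccbbc
  | bab => b

ba->; ca->c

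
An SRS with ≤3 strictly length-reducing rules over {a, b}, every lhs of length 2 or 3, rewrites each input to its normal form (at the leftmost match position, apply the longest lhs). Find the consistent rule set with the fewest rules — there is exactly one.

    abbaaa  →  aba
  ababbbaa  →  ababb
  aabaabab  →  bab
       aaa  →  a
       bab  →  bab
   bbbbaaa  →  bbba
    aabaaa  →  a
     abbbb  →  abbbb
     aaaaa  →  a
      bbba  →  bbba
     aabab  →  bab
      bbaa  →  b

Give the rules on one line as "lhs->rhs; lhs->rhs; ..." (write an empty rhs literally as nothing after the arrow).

aa->; baa->

  | abbaaa => aba
  | ababbbaa => ababb
  | aabaabab => baabab => bab
  | aaa => a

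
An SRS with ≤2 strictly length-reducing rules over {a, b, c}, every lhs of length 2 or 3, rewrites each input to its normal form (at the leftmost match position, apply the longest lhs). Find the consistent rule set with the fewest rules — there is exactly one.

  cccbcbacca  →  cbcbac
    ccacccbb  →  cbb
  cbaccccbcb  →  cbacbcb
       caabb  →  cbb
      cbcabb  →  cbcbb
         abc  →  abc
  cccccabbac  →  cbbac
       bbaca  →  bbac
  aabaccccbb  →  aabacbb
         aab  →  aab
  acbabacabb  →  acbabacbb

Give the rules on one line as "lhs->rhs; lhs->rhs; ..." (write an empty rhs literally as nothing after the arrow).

ca->c; cc->c

  | cccbcbacca => ccbcbacca => cbcbacca => cbcbaca => cbcbac
  | ccacccbb => cacccbb => ccccbb => cccbb => ccbb => cbb
  | cbaccccbcb => cbacccbcb => cbaccbcb => cbacbcb
  | caabb => cabb => cbb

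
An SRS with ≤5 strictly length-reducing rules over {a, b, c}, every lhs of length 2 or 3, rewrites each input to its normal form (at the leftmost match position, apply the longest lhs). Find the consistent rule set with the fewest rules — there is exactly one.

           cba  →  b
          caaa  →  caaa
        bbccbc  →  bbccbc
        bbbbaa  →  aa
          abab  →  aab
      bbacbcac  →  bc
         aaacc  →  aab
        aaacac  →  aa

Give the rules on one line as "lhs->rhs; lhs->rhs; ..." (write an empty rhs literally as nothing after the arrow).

ac->; acc->b; ba->a; cba->b

  | cba => b
  | caaa
  | bbccbc
  | bbbbaa => bbbaa => bbaa => baa => aa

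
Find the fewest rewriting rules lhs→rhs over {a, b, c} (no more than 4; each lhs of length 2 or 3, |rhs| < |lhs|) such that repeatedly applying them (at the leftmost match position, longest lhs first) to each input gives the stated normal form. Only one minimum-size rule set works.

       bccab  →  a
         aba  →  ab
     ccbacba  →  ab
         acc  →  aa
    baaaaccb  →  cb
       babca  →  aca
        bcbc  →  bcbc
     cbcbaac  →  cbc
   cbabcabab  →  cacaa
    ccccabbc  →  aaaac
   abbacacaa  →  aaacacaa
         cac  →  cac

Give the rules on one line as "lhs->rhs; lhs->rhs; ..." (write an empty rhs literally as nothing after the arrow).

ba->b; bac->; bb->a; cc->a

  | bccab => baab => bab => bb => a
  | aba => ab
  | ccbacba => abacba => aba => ab
  | acc => aa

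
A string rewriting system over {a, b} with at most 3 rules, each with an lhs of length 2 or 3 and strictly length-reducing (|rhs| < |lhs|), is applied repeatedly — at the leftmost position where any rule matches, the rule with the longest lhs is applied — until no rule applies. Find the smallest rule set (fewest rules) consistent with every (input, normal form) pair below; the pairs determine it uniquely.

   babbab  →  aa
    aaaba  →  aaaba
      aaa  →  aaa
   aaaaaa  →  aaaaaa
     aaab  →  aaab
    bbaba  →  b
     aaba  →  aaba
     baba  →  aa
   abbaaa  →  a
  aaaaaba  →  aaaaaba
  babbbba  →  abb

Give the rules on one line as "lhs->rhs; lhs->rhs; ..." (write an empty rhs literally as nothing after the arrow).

  | babbab => abab => aa
  | aaaba
  | aaa
  | aaaaaa

baa->; bab->a; bba->b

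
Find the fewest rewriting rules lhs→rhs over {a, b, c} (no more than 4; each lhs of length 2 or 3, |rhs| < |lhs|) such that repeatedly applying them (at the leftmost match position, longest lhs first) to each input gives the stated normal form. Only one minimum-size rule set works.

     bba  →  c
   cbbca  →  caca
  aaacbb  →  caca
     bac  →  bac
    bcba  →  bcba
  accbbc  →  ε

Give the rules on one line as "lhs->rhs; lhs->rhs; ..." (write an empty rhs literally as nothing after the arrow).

aa->c; bb->a; cc->

  | bba => aa => c
  | cbbca => caca
  | aaacbb => cacbb => caca
  | bac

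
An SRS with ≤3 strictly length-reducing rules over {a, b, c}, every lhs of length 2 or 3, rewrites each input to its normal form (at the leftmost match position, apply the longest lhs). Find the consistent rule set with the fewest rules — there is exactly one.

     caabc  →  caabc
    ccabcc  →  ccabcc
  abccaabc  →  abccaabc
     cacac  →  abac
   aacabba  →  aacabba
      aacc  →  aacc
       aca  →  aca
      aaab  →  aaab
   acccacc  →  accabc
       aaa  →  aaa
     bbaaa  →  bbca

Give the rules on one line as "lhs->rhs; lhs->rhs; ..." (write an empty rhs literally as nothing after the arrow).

  | caabc
  | ccabcc
  | abccaabc
  | cacac => abac

baa->bc; cac->ab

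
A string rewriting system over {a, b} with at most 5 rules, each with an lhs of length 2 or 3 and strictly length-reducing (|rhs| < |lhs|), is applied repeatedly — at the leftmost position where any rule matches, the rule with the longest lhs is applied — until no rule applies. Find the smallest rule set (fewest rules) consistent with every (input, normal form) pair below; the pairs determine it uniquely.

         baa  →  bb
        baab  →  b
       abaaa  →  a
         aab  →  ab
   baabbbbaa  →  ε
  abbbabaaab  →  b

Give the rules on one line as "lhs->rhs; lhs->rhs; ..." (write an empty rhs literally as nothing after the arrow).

  | baa => bb
  | baab => bab => b
  | abaaa => abba => a
  | aab => ab

aa->b; aab->ab; bab->b; bba->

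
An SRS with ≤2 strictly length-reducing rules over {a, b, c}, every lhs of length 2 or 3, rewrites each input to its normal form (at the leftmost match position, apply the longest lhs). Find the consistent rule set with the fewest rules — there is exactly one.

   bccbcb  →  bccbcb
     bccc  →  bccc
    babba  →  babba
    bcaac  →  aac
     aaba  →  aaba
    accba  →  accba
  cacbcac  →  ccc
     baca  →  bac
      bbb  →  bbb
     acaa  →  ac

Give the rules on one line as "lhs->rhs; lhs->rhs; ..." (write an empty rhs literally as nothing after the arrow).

  | bccbcb
  | bccc
  | babba
  | bcaac => aac

bca->a; ca->c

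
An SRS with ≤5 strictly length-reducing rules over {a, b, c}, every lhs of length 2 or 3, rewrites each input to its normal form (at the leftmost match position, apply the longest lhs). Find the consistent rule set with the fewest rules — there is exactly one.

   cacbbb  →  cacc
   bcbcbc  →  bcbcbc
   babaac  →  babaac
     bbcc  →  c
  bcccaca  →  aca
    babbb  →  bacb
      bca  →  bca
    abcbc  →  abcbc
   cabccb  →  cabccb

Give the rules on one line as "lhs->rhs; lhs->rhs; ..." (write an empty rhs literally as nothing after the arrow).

abb->ac; bbb->c; bbc->; ccc->bc

  | cacbbb => cacc
  | bcbcbc
  | babaac
  | bbcc => c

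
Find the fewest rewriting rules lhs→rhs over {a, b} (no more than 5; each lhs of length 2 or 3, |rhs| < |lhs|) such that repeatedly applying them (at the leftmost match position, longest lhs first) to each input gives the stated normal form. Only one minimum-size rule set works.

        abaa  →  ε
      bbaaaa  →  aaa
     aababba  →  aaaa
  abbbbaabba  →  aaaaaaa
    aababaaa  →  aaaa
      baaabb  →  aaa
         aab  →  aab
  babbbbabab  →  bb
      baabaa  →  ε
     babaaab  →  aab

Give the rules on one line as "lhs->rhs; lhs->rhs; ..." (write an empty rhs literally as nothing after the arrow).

aba->bb; abb->aa; ba->; bba->

  | abaa => bba => ε
  | bbaaaa => aaa
  | aababba => abbbba => aabba => aaaa
  | abbbbaabba => aabbaabba => aaaaabba => aaaaaaa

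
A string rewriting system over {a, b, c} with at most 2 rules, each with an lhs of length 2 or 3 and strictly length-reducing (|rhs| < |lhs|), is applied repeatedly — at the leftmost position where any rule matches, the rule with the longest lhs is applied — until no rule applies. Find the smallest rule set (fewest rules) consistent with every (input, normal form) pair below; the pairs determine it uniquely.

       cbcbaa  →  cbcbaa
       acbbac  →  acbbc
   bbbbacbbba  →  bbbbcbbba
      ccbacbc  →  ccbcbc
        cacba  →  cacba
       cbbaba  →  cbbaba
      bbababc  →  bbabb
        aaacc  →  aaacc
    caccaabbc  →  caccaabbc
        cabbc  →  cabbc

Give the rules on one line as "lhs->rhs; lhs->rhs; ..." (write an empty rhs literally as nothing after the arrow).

  | cbcbaa
  | acbbac => acbbc
  | bbbbacbbba => bbbbcbbba
  | ccbacbc => ccbcbc

abc->b; bac->bc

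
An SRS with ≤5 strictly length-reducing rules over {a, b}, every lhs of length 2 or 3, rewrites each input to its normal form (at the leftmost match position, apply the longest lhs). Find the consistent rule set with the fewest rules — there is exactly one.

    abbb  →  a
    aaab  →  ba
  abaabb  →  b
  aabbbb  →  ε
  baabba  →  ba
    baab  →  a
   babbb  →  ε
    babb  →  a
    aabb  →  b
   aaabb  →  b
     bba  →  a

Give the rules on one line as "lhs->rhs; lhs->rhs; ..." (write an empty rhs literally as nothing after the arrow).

  | abbb => bb => a
  | aaab => aab => ba
  | abaabb => aabb => bab => b
  | aabbbb => babbb => bbb => ab => ε

aa->a; aab->ba; ab->; bb->a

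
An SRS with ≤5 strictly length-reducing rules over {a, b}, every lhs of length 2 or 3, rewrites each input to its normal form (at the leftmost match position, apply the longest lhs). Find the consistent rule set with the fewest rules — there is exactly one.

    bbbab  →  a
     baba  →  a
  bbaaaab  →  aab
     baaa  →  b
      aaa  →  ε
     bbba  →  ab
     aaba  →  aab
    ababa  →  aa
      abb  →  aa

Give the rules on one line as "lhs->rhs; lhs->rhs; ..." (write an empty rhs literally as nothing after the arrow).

  | bbbab => abab => a
  | baba => a
  | bbaaaab => aaaaab => aab
  | baaa => baa => ba => b

aaa->; ba->b; bab->; bb->a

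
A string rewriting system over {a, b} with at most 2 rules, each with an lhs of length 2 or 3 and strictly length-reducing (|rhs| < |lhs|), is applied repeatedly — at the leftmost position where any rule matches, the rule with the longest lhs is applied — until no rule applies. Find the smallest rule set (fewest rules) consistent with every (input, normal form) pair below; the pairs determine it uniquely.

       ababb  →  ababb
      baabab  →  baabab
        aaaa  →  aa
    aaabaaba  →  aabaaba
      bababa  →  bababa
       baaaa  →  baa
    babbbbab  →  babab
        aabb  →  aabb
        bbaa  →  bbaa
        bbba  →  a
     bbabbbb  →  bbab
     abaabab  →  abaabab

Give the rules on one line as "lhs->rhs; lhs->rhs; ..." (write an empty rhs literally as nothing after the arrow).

  | ababb
  | baabab
  | aaaa => aaa => aa
  | aaabaaba => aabaaba

aaa->aa; bbb->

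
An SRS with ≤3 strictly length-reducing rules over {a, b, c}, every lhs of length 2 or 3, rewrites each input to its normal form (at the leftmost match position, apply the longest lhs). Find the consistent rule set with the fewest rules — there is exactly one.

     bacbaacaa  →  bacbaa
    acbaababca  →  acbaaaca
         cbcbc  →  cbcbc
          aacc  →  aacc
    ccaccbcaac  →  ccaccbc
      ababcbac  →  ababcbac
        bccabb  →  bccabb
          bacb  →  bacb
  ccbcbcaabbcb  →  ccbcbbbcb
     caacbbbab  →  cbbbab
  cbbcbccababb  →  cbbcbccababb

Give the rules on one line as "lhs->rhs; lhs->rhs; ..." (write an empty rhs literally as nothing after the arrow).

aab->aa; caa->

  | bacbaacaa => bacbaa
  | acbaababca => acbaaabca => acbaaaca
  | cbcbc
  | aacc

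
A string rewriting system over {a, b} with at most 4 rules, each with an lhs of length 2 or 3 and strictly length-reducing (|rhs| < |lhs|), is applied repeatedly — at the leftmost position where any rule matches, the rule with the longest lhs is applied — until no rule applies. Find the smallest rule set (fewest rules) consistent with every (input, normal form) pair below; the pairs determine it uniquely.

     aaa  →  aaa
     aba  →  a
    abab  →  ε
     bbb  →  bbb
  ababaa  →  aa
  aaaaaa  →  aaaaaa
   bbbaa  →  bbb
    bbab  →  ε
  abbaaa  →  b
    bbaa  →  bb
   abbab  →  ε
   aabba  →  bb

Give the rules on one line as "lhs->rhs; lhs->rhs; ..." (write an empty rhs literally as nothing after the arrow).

  | aaa
  | aba => a
  | abab => ab => ε
  | bbb

aab->b; ab->; ba->b; bab->ab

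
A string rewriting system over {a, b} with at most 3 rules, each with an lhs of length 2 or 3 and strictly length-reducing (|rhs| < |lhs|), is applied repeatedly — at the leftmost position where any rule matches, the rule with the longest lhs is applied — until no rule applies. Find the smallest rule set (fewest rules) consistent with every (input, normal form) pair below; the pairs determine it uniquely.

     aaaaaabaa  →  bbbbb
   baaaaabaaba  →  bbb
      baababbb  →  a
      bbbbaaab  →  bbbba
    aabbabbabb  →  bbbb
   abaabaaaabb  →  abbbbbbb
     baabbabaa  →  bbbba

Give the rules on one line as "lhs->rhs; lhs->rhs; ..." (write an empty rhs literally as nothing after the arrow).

aa->b; bab->a

  | aaaaaabaa => baaaabaa => bbaabaa => bbbbaa => bbbbb
  | baaaaabaaba => bbaaabaaba => bbbabaaba => bbaaaba => bbbaba => bbaa => bbb
  | baababbb => bbbabbb => bbabb => bab => a
  | bbbbaaab => bbbbbab => bbbba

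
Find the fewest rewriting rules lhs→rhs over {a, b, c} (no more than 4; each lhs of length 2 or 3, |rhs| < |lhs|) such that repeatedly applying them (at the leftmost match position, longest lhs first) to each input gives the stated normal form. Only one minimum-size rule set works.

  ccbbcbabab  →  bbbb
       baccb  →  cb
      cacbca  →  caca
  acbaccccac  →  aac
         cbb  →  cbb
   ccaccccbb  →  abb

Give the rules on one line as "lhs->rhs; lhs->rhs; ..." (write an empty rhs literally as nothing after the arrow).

  | ccbbcbabab => bbcbabab => bbabab => bbbab => bbbb
  | baccb => bccb => cb
  | cacbca => caca
  | acbaccccac => acbccccac => accccac => accac => aac

ba->b; bc->; cc->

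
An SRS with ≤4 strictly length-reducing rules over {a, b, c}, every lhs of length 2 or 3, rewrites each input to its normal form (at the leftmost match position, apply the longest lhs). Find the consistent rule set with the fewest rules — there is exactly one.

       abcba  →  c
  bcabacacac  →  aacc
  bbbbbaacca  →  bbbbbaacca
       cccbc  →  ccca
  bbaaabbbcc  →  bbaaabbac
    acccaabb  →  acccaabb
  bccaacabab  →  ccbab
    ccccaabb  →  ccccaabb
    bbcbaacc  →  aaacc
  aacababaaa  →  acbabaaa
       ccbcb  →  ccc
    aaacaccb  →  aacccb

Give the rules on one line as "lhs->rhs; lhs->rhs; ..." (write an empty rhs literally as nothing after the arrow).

  | abcba => aca => c
  | bcabacacac => aabacacac => aabccac => aaacac => aacc
  | bbbbbaacca
  | cccbc => ccca

aca->c; bc->a; bcb->c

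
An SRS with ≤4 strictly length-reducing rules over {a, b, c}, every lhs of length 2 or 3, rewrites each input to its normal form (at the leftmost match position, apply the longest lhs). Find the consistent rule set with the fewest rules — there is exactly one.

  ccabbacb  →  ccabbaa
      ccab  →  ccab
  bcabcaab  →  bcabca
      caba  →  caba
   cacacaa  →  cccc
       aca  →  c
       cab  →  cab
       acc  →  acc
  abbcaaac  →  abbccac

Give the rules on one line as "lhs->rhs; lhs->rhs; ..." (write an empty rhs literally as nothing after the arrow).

aca->c; caa->cc; cb->a

  | ccabbacb => ccabbaa
  | ccab
  | bcabcaab => bcabccb => bcabca
  | caba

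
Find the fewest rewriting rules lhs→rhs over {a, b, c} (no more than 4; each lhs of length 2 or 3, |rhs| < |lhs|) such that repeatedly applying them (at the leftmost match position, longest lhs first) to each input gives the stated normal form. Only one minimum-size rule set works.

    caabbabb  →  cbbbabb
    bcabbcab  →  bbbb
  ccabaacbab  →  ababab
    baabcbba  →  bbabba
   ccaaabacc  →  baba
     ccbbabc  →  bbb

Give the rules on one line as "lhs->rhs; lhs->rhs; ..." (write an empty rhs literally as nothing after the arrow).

  | caabbabb => cbbbabb
  | bcabbcab => aabbcab => bbbcab => bbaab => bbbb
  | ccabaacbab => abaacbab => abbcbab => ababab
  | baabcbba => bbbcbba => bbabba

aa->b; bc->a; cc->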